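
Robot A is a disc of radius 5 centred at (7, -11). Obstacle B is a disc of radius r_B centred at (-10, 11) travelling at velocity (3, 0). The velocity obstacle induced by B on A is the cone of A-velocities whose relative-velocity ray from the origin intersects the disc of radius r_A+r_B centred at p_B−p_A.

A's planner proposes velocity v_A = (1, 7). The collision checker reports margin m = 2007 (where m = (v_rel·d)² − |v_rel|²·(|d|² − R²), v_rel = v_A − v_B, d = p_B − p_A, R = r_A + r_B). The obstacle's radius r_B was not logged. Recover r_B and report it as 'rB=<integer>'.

m = 2007
d = (-17, 22);  v_rel = (-2, 7),  |v_rel|² = 53
v_rel×d = (-2)·(22) − (7)·(-17) = 75
since m = R²·53 − 75²:  R² = (5625 + 2007) / 53 = 144
R = √144 = 12  ⇒  r_B = 12 − 5 = 7

rB=7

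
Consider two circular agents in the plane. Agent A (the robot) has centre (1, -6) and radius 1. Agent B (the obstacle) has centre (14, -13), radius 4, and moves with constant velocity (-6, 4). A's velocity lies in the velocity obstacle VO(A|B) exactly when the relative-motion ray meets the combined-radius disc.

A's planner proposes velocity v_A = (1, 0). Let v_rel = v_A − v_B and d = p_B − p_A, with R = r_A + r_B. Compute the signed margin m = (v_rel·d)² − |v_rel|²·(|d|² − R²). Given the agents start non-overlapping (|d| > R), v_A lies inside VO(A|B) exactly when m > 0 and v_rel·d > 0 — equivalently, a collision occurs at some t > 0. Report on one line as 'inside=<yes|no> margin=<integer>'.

d = (13, -7),  |d|² = 218;  R = 1+4 = 5,  c = 218−5² = 193
v_rel = (7, -4),  |v_rel|² = 65;  v_rel·d = (7)·(13) + (-4)·(-7) = 119
65·t² − 238·t + 193 = 0  ⇒  m = 119² − 65·193 = 1616
m = 1616 > 0,  v_rel·d = 119 > 0  ⇒  inside

inside=yes margin=1616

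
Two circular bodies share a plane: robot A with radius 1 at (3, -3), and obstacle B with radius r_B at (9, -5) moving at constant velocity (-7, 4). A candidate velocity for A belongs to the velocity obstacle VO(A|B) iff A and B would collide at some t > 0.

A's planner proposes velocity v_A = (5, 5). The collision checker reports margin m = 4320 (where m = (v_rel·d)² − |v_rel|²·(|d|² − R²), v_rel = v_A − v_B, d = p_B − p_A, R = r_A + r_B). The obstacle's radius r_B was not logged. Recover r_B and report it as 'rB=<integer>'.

m = 4320
d = (6, -2);  v_rel = (12, 1),  |v_rel|² = 145
v_rel×d = (12)·(-2) − (1)·(6) = -30
since m = R²·145 − (-30)²:  R² = (900 + 4320) / 145 = 36
R = √36 = 6  ⇒  r_B = 6 − 1 = 5

rB=5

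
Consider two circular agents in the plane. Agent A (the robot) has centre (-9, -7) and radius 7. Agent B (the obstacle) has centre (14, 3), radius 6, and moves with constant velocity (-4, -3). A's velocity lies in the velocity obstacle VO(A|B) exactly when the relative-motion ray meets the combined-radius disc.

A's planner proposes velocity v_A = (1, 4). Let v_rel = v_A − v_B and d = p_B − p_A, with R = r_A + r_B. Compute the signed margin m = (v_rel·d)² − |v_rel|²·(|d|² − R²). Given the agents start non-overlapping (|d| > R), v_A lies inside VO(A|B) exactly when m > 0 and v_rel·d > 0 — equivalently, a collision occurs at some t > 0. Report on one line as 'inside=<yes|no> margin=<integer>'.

d = (23, 10),  |d|² = 629;  R = 7+6 = 13,  c = 629−13² = 460
v_rel = (5, 7),  |v_rel|² = 74;  v_rel·d = (5)·(23) + (7)·(10) = 185
74·t² − 370·t + 460 = 0  ⇒  m = 185² − 74·460 = 185
m = 185 > 0,  v_rel·d = 185 > 0  ⇒  inside

inside=yes margin=185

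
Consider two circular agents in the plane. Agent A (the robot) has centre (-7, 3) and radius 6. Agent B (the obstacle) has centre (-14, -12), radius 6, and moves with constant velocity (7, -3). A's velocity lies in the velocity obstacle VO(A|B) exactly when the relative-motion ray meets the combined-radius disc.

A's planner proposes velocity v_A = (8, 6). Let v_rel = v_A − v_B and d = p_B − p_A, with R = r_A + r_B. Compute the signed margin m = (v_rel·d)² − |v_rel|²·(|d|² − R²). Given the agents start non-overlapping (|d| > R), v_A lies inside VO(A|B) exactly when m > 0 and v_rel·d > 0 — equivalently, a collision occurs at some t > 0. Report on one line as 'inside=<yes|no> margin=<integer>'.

d = (-7, -15),  |d|² = 274;  R = 6+6 = 12,  c = 274−12² = 130
v_rel = (1, 9),  |v_rel|² = 82;  v_rel·d = (1)·(-7) + (9)·(-15) = -142
82·t² + 284·t + 130 = 0  ⇒  m = (-142)² − 82·130 = 9504
m = 9504 > 0,  v_rel·d = -142 < 0  ⇒  outside

inside=no margin=9504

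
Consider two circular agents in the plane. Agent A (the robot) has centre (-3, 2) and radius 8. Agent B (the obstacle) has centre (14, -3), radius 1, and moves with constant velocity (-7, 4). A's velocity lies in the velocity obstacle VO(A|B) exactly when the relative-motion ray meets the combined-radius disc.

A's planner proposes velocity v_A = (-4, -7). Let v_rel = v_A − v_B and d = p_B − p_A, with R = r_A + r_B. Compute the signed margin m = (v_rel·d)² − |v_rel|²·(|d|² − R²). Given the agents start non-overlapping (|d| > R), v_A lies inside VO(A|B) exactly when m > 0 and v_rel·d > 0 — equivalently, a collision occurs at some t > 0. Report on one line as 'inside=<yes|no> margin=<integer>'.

d = (17, -5),  |d|² = 314;  R = 8+1 = 9,  c = 314−9² = 233
v_rel = (3, -11),  |v_rel|² = 130;  v_rel·d = (3)·(17) + (-11)·(-5) = 106
130·t² − 212·t + 233 = 0  ⇒  m = 106² − 130·233 = -19054
m = -19054 < 0,  v_rel·d = 106 > 0  ⇒  outside

inside=no margin=-19054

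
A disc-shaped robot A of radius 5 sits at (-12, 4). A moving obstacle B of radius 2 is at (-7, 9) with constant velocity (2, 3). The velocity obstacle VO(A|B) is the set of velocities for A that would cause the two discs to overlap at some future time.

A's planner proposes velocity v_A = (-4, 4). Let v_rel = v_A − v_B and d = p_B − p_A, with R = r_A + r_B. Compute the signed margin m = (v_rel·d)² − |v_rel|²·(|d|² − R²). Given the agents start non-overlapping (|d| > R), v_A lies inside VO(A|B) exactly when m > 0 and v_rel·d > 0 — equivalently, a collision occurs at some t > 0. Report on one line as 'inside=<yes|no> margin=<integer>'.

d = (5, 5),  |d|² = 50;  R = 5+2 = 7,  c = 50−7² = 1
v_rel = (-6, 1),  |v_rel|² = 37;  v_rel·d = (-6)·(5) + (1)·(5) = -25
37·t² + 50·t + 1 = 0  ⇒  m = (-25)² − 37·1 = 588
m = 588 > 0,  v_rel·d = -25 < 0  ⇒  outside

inside=no margin=588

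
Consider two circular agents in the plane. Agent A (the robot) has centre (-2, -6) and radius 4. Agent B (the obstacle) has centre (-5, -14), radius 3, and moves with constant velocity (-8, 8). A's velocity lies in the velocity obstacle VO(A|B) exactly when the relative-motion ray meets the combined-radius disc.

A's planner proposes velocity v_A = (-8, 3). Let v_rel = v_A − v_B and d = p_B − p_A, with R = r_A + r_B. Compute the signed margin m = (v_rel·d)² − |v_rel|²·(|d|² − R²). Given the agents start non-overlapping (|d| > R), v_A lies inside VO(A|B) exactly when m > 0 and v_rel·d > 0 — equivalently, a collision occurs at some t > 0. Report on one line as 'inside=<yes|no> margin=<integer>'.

d = (-3, -8),  |d|² = 73;  R = 4+3 = 7,  c = 73−7² = 24
v_rel = (0, -5),  |v_rel|² = 25;  v_rel·d = (0)·(-3) + (-5)·(-8) = 40
25·t² − 80·t + 24 = 0  ⇒  m = 40² − 25·24 = 1000
m = 1000 > 0,  v_rel·d = 40 > 0  ⇒  inside

inside=yes margin=1000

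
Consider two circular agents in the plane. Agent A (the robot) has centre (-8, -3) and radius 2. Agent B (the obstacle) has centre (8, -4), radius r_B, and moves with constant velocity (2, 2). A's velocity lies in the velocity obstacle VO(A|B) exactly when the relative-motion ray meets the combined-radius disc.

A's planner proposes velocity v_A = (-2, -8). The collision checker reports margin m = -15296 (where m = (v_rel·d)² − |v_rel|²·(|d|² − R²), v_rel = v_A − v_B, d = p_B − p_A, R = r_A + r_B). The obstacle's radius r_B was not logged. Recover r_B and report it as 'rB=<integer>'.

m = -15296
d = (16, -1);  v_rel = (-4, -10),  |v_rel|² = 116
v_rel×d = (-4)·(-1) − (-10)·(16) = 164
since m = R²·116 − 164²:  R² = (26896 + -15296) / 116 = 100
R = √100 = 10  ⇒  r_B = 10 − 2 = 8

rB=8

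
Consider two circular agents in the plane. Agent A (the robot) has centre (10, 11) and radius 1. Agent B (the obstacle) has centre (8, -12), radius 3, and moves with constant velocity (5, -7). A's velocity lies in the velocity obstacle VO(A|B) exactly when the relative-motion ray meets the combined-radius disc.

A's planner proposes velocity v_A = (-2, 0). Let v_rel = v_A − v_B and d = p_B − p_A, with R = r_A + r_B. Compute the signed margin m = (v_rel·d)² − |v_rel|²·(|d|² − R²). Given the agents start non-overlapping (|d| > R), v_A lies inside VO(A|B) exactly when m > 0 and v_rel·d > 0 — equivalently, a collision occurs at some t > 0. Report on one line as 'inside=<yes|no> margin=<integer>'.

d = (-2, -23),  |d|² = 533;  R = 1+3 = 4,  c = 533−4² = 517
v_rel = (-7, 7),  |v_rel|² = 98;  v_rel·d = (-7)·(-2) + (7)·(-23) = -147
98·t² + 294·t + 517 = 0  ⇒  m = (-147)² − 98·517 = -29057
m = -29057 < 0,  v_rel·d = -147 < 0  ⇒  outside

inside=no margin=-29057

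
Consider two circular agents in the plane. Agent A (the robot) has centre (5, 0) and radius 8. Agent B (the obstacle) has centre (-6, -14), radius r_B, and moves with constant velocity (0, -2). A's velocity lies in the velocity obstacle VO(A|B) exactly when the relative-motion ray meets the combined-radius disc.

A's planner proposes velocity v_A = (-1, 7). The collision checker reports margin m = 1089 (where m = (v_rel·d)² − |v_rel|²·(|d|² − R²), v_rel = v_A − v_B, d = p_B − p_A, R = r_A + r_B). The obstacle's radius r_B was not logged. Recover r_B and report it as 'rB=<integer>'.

m = 1089
d = (-11, -14);  v_rel = (-1, 9),  |v_rel|² = 82
v_rel×d = (-1)·(-14) − (9)·(-11) = 113
since m = R²·82 − 113²:  R² = (12769 + 1089) / 82 = 169
R = √169 = 13  ⇒  r_B = 13 − 8 = 5

rB=5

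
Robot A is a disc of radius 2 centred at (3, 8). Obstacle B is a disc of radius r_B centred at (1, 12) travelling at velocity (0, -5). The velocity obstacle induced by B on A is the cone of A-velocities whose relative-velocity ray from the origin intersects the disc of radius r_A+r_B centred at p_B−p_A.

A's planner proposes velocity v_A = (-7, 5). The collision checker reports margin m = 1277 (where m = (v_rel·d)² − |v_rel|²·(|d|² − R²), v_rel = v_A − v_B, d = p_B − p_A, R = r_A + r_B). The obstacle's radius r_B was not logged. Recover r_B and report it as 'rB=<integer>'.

m = 1277
d = (-2, 4);  v_rel = (-7, 10),  |v_rel|² = 149
v_rel×d = (-7)·(4) − (10)·(-2) = -8
since m = R²·149 − (-8)²:  R² = (64 + 1277) / 149 = 9
R = √9 = 3  ⇒  r_B = 3 − 2 = 1

rB=1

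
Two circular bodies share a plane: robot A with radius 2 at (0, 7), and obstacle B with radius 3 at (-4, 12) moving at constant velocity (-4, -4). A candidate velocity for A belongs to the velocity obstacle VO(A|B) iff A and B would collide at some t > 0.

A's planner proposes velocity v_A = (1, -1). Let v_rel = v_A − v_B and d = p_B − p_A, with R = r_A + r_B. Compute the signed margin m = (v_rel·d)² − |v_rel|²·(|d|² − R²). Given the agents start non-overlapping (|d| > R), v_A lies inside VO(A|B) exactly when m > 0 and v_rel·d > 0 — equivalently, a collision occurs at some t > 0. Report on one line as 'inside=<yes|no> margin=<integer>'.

d = (-4, 5),  |d|² = 41;  R = 2+3 = 5,  c = 41−5² = 16
v_rel = (5, 3),  |v_rel|² = 34;  v_rel·d = (5)·(-4) + (3)·(5) = -5
34·t² + 10·t + 16 = 0  ⇒  m = (-5)² − 34·16 = -519
m = -519 < 0,  v_rel·d = -5 < 0  ⇒  outside

inside=no margin=-519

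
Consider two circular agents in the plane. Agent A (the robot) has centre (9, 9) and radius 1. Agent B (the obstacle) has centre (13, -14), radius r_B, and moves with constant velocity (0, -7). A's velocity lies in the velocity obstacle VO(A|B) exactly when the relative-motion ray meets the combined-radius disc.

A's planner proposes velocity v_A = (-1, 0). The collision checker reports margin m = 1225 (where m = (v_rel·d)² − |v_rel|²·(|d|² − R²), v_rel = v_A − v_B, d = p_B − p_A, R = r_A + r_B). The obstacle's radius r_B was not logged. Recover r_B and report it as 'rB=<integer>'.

m = 1225
d = (4, -23);  v_rel = (-1, 7),  |v_rel|² = 50
v_rel×d = (-1)·(-23) − (7)·(4) = -5
since m = R²·50 − (-5)²:  R² = (25 + 1225) / 50 = 25
R = √25 = 5  ⇒  r_B = 5 − 1 = 4

rB=4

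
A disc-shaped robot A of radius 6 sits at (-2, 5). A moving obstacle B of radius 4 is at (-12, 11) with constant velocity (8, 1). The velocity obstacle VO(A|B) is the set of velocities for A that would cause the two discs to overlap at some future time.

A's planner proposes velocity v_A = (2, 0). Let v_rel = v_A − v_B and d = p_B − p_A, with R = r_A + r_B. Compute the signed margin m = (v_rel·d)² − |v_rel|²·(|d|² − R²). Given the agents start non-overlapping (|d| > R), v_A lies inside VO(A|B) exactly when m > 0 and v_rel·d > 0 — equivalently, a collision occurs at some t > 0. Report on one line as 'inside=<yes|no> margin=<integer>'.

d = (-10, 6),  |d|² = 136;  R = 6+4 = 10,  c = 136−10² = 36
v_rel = (-6, -1),  |v_rel|² = 37;  v_rel·d = (-6)·(-10) + (-1)·(6) = 54
37·t² − 108·t + 36 = 0  ⇒  m = 54² − 37·36 = 1584
m = 1584 > 0,  v_rel·d = 54 > 0  ⇒  inside

inside=yes margin=1584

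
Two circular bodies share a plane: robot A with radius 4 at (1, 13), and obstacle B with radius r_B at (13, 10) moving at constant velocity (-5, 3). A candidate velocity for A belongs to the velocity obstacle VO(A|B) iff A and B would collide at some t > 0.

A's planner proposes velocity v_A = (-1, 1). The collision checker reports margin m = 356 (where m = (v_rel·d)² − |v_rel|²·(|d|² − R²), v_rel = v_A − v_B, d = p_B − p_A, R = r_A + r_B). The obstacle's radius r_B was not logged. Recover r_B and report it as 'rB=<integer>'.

m = 356
d = (12, -3);  v_rel = (4, -2),  |v_rel|² = 20
v_rel×d = (4)·(-3) − (-2)·(12) = 12
since m = R²·20 − 12²:  R² = (144 + 356) / 20 = 25
R = √25 = 5  ⇒  r_B = 5 − 4 = 1

rB=1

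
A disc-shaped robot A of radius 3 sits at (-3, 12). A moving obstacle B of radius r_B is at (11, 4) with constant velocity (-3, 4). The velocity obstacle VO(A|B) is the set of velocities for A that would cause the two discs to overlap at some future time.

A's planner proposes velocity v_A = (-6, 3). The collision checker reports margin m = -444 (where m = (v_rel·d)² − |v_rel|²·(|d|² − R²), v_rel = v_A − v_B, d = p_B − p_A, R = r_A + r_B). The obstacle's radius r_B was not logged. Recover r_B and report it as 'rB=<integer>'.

m = -444
d = (14, -8);  v_rel = (-3, -1),  |v_rel|² = 10
v_rel×d = (-3)·(-8) − (-1)·(14) = 38
since m = R²·10 − 38²:  R² = (1444 + -444) / 10 = 100
R = √100 = 10  ⇒  r_B = 10 − 3 = 7

rB=7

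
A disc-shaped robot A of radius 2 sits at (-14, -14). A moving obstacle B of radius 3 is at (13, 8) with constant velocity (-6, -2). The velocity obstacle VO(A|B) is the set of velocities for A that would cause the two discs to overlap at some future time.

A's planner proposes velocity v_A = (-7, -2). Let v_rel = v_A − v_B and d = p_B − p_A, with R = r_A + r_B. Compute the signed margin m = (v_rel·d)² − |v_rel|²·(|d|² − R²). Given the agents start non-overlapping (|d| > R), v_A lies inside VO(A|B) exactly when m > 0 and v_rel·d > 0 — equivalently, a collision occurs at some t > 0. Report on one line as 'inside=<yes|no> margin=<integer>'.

d = (27, 22),  |d|² = 1213;  R = 2+3 = 5,  c = 1213−5² = 1188
v_rel = (-1, 0),  |v_rel|² = 1;  v_rel·d = (-1)·(27) + (0)·(22) = -27
1·t² + 54·t + 1188 = 0  ⇒  m = (-27)² − 1·1188 = -459
m = -459 < 0,  v_rel·d = -27 < 0  ⇒  outside

inside=no margin=-459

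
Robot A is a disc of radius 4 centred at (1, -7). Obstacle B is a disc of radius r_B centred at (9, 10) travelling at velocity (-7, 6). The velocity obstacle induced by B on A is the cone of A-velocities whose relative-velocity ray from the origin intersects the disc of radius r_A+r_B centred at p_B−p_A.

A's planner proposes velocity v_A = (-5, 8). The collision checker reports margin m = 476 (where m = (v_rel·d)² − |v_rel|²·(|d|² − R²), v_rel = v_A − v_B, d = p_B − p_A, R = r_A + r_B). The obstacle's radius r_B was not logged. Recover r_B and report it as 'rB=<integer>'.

m = 476
d = (8, 17);  v_rel = (2, 2),  |v_rel|² = 8
v_rel×d = (2)·(17) − (2)·(8) = 18
since m = R²·8 − 18²:  R² = (324 + 476) / 8 = 100
R = √100 = 10  ⇒  r_B = 10 − 4 = 6

rB=6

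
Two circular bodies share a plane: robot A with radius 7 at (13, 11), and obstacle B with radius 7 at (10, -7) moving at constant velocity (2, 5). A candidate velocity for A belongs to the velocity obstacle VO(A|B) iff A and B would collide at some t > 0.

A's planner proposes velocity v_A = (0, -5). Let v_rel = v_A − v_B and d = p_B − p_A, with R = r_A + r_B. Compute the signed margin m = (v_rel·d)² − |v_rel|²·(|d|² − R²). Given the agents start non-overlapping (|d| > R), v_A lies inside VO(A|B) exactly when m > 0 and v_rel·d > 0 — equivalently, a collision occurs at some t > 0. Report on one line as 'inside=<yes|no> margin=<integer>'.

d = (-3, -18),  |d|² = 333;  R = 7+7 = 14,  c = 333−14² = 137
v_rel = (-2, -10),  |v_rel|² = 104;  v_rel·d = (-2)·(-3) + (-10)·(-18) = 186
104·t² − 372·t + 137 = 0  ⇒  m = 186² − 104·137 = 20348
m = 20348 > 0,  v_rel·d = 186 > 0  ⇒  inside

inside=yes margin=20348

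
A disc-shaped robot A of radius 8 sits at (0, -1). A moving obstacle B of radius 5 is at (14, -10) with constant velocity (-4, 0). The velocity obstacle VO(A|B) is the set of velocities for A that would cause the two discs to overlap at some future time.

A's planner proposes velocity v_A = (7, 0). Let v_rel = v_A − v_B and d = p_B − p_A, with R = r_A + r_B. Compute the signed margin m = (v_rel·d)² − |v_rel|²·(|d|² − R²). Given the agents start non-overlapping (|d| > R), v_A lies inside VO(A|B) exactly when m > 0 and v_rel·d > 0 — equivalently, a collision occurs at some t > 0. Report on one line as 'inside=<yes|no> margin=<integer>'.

d = (14, -9),  |d|² = 277;  R = 8+5 = 13,  c = 277−13² = 108
v_rel = (11, 0),  |v_rel|² = 121;  v_rel·d = (11)·(14) + (0)·(-9) = 154
121·t² − 308·t + 108 = 0  ⇒  m = 154² − 121·108 = 10648
m = 10648 > 0,  v_rel·d = 154 > 0  ⇒  inside

inside=yes margin=10648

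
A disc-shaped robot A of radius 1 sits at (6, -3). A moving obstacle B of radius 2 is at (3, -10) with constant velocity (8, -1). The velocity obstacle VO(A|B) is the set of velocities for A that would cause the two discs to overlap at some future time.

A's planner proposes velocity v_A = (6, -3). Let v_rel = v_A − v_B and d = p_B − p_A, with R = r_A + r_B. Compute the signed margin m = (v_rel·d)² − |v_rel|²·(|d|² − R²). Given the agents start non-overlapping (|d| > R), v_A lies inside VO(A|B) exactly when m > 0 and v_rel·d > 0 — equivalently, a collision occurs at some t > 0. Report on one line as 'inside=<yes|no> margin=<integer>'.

d = (-3, -7),  |d|² = 58;  R = 1+2 = 3,  c = 58−3² = 49
v_rel = (-2, -2),  |v_rel|² = 8;  v_rel·d = (-2)·(-3) + (-2)·(-7) = 20
8·t² − 40·t + 49 = 0  ⇒  m = 20² − 8·49 = 8
m = 8 > 0,  v_rel·d = 20 > 0  ⇒  inside

inside=yes margin=8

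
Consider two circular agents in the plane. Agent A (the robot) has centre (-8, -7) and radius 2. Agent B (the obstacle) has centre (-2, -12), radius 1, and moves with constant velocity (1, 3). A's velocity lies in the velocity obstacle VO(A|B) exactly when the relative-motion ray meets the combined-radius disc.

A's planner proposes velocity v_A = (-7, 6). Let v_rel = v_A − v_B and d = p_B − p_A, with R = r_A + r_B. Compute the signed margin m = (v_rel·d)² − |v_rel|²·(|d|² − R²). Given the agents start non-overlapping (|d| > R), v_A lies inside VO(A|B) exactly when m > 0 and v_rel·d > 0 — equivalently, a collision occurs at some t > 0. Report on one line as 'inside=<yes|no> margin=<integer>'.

d = (6, -5),  |d|² = 61;  R = 2+1 = 3,  c = 61−3² = 52
v_rel = (-8, 3),  |v_rel|² = 73;  v_rel·d = (-8)·(6) + (3)·(-5) = -63
73·t² + 126·t + 52 = 0  ⇒  m = (-63)² − 73·52 = 173
m = 173 > 0,  v_rel·d = -63 < 0  ⇒  outside

inside=no margin=173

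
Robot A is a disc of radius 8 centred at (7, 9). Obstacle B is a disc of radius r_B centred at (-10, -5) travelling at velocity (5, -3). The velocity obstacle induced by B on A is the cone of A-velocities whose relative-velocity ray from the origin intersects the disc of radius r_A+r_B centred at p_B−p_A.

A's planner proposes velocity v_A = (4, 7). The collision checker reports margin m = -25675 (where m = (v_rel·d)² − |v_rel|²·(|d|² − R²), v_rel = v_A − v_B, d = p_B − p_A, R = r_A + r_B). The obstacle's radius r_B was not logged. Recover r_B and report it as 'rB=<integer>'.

m = -25675
d = (-17, -14);  v_rel = (-1, 10),  |v_rel|² = 101
v_rel×d = (-1)·(-14) − (10)·(-17) = 184
since m = R²·101 − 184²:  R² = (33856 + -25675) / 101 = 81
R = √81 = 9  ⇒  r_B = 9 − 8 = 1

rB=1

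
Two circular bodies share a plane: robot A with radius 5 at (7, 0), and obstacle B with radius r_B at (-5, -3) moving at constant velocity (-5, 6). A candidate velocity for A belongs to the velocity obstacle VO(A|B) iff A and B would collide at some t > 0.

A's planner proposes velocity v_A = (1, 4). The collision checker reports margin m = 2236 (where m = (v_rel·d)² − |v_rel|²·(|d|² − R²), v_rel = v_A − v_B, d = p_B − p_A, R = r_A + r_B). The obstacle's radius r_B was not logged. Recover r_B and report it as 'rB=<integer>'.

m = 2236
d = (-12, -3);  v_rel = (6, -2),  |v_rel|² = 40
v_rel×d = (6)·(-3) − (-2)·(-12) = -42
since m = R²·40 − (-42)²:  R² = (1764 + 2236) / 40 = 100
R = √100 = 10  ⇒  r_B = 10 − 5 = 5

rB=5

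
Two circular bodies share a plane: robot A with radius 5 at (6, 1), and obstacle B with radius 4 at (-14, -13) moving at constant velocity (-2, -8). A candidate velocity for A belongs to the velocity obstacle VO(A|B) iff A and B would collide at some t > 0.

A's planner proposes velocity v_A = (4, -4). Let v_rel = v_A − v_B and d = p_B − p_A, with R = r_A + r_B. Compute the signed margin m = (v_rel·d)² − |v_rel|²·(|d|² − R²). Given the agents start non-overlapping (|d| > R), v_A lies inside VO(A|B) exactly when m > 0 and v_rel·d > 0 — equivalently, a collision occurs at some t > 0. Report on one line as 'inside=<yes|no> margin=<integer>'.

d = (-20, -14),  |d|² = 596;  R = 5+4 = 9,  c = 596−9² = 515
v_rel = (6, 4),  |v_rel|² = 52;  v_rel·d = (6)·(-20) + (4)·(-14) = -176
52·t² + 352·t + 515 = 0  ⇒  m = (-176)² − 52·515 = 4196
m = 4196 > 0,  v_rel·d = -176 < 0  ⇒  outside

inside=no margin=4196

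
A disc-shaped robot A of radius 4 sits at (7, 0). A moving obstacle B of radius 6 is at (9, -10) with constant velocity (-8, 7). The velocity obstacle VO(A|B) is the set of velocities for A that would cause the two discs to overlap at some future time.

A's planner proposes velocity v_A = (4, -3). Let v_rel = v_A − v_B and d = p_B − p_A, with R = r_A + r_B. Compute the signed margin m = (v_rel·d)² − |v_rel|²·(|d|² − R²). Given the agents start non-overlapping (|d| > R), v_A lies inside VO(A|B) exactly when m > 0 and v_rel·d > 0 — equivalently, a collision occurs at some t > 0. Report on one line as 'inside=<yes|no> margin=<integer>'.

d = (2, -10),  |d|² = 104;  R = 4+6 = 10,  c = 104−10² = 4
v_rel = (12, -10),  |v_rel|² = 244;  v_rel·d = (12)·(2) + (-10)·(-10) = 124
244·t² − 248·t + 4 = 0  ⇒  m = 124² − 244·4 = 14400
m = 14400 > 0,  v_rel·d = 124 > 0  ⇒  inside

inside=yes margin=14400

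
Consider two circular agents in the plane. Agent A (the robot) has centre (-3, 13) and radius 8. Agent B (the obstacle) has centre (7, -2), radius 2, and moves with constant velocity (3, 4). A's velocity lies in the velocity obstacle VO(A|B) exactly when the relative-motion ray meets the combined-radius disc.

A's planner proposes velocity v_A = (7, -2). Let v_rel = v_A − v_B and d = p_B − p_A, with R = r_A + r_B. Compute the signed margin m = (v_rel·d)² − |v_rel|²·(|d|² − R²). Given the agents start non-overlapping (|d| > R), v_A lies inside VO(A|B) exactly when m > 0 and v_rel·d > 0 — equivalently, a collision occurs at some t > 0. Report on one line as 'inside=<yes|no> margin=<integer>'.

d = (10, -15),  |d|² = 325;  R = 8+2 = 10,  c = 325−10² = 225
v_rel = (4, -6),  |v_rel|² = 52;  v_rel·d = (4)·(10) + (-6)·(-15) = 130
52·t² − 260·t + 225 = 0  ⇒  m = 130² − 52·225 = 5200
m = 5200 > 0,  v_rel·d = 130 > 0  ⇒  inside

inside=yes margin=5200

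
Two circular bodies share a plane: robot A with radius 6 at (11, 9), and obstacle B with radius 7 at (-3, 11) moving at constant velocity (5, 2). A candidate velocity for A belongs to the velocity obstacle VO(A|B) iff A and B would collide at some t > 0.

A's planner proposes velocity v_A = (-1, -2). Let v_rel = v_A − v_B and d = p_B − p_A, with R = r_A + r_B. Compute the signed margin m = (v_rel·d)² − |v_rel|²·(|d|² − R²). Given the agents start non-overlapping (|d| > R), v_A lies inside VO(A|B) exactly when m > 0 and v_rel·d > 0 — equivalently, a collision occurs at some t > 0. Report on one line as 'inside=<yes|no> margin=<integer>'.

d = (-14, 2),  |d|² = 200;  R = 6+7 = 13,  c = 200−13² = 31
v_rel = (-6, -4),  |v_rel|² = 52;  v_rel·d = (-6)·(-14) + (-4)·(2) = 76
52·t² − 152·t + 31 = 0  ⇒  m = 76² − 52·31 = 4164
m = 4164 > 0,  v_rel·d = 76 > 0  ⇒  inside

inside=yes margin=4164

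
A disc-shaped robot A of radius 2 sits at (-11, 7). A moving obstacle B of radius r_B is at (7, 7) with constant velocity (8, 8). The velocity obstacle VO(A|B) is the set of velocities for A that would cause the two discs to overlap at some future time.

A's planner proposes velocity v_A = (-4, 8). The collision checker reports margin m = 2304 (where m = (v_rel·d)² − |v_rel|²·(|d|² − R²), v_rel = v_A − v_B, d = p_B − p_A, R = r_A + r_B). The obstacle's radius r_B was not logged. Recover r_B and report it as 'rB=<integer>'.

m = 2304
d = (18, 0);  v_rel = (-12, 0),  |v_rel|² = 144
v_rel×d = (-12)·(0) − (0)·(18) = 0
since m = R²·144 − 0²:  R² = (0 + 2304) / 144 = 16
R = √16 = 4  ⇒  r_B = 4 − 2 = 2

rB=2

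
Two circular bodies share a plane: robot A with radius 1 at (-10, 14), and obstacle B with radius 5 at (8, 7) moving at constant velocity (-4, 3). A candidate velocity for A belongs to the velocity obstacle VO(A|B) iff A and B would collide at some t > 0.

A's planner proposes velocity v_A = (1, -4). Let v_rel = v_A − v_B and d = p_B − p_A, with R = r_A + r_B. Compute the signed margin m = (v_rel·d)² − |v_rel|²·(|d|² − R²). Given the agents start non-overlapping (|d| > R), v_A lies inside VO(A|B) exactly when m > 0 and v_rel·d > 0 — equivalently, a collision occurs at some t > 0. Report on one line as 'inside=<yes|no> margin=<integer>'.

d = (18, -7),  |d|² = 373;  R = 1+5 = 6,  c = 373−6² = 337
v_rel = (5, -7),  |v_rel|² = 74;  v_rel·d = (5)·(18) + (-7)·(-7) = 139
74·t² − 278·t + 337 = 0  ⇒  m = 139² − 74·337 = -5617
m = -5617 < 0,  v_rel·d = 139 > 0  ⇒  outside

inside=no margin=-5617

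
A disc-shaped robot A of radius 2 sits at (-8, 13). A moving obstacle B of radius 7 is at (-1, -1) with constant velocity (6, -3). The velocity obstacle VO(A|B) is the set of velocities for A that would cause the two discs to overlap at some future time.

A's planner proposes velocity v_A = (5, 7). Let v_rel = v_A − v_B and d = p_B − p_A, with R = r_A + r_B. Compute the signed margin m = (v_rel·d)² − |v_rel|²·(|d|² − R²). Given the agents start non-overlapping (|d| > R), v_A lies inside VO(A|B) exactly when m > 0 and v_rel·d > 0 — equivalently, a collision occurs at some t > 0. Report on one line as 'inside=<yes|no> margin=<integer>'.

d = (7, -14),  |d|² = 245;  R = 2+7 = 9,  c = 245−9² = 164
v_rel = (-1, 10),  |v_rel|² = 101;  v_rel·d = (-1)·(7) + (10)·(-14) = -147
101·t² + 294·t + 164 = 0  ⇒  m = (-147)² − 101·164 = 5045
m = 5045 > 0,  v_rel·d = -147 < 0  ⇒  outside

inside=no margin=5045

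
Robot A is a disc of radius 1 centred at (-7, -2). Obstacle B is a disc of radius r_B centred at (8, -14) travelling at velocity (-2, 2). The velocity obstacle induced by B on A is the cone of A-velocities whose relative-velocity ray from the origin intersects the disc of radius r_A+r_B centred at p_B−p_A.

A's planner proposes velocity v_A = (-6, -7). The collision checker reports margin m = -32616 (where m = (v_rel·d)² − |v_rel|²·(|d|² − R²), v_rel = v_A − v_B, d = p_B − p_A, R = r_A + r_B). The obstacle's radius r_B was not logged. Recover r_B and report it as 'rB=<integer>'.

m = -32616
d = (15, -12);  v_rel = (-4, -9),  |v_rel|² = 97
v_rel×d = (-4)·(-12) − (-9)·(15) = 183
since m = R²·97 − 183²:  R² = (33489 + -32616) / 97 = 9
R = √9 = 3  ⇒  r_B = 3 − 1 = 2

rB=2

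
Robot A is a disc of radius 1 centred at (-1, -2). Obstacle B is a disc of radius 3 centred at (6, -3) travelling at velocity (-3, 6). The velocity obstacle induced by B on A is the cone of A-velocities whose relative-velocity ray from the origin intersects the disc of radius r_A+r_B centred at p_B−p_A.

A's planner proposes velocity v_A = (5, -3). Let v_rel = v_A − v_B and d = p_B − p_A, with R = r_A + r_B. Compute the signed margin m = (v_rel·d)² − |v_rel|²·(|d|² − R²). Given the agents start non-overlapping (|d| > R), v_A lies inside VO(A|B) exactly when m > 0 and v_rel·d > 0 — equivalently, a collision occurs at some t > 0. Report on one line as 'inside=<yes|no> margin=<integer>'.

d = (7, -1),  |d|² = 50;  R = 1+3 = 4,  c = 50−4² = 34
v_rel = (8, -9),  |v_rel|² = 145;  v_rel·d = (8)·(7) + (-9)·(-1) = 65
145·t² − 130·t + 34 = 0  ⇒  m = 65² − 145·34 = -705
m = -705 < 0,  v_rel·d = 65 > 0  ⇒  outside

inside=no margin=-705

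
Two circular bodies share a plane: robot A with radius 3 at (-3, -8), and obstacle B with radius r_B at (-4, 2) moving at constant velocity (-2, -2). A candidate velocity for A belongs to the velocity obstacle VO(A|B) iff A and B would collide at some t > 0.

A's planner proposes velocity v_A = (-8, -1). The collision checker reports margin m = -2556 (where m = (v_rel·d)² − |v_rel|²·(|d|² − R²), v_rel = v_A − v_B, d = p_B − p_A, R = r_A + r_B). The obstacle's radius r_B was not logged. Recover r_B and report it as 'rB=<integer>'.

m = -2556
d = (-1, 10);  v_rel = (-6, 1),  |v_rel|² = 37
v_rel×d = (-6)·(10) − (1)·(-1) = -59
since m = R²·37 − (-59)²:  R² = (3481 + -2556) / 37 = 25
R = √25 = 5  ⇒  r_B = 5 − 3 = 2

rB=2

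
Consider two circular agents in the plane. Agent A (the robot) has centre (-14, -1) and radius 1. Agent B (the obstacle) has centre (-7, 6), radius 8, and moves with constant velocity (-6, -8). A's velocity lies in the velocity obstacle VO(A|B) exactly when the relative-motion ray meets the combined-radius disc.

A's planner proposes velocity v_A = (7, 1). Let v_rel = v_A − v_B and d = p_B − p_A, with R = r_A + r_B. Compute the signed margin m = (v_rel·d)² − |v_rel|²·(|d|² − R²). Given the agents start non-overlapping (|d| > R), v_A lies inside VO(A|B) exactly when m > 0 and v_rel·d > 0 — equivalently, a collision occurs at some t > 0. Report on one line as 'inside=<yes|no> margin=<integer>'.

d = (7, 7),  |d|² = 98;  R = 1+8 = 9,  c = 98−9² = 17
v_rel = (13, 9),  |v_rel|² = 250;  v_rel·d = (13)·(7) + (9)·(7) = 154
250·t² − 308·t + 17 = 0  ⇒  m = 154² − 250·17 = 19466
m = 19466 > 0,  v_rel·d = 154 > 0  ⇒  inside

inside=yes margin=19466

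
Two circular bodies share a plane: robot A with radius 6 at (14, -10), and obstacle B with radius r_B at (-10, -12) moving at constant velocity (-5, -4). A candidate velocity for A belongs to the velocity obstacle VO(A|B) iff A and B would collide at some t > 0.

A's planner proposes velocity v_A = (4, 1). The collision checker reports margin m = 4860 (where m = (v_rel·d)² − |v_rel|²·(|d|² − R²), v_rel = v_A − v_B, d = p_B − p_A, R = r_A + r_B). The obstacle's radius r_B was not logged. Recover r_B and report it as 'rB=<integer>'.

m = 4860
d = (-24, -2);  v_rel = (9, 5),  |v_rel|² = 106
v_rel×d = (9)·(-2) − (5)·(-24) = 102
since m = R²·106 − 102²:  R² = (10404 + 4860) / 106 = 144
R = √144 = 12  ⇒  r_B = 12 − 6 = 6

rB=6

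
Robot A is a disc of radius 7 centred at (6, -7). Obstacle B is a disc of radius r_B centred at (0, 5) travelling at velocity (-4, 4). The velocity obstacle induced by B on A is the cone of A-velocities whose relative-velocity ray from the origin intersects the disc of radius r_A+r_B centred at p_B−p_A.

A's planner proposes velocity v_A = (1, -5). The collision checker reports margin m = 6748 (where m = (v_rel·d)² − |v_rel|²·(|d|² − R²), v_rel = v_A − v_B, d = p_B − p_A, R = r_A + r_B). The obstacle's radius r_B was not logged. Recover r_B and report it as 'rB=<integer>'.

m = 6748
d = (-6, 12);  v_rel = (5, -9),  |v_rel|² = 106
v_rel×d = (5)·(12) − (-9)·(-6) = 6
since m = R²·106 − 6²:  R² = (36 + 6748) / 106 = 64
R = √64 = 8  ⇒  r_B = 8 − 7 = 1

rB=1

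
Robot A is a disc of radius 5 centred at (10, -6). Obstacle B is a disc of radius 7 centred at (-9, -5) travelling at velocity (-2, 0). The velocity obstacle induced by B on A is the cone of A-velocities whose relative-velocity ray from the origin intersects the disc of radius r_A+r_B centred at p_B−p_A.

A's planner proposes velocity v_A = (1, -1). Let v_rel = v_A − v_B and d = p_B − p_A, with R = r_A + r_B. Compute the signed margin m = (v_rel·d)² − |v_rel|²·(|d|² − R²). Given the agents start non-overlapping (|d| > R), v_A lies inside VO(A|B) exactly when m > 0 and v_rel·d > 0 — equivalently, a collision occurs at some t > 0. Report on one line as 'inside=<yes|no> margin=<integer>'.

d = (-19, 1),  |d|² = 362;  R = 5+7 = 12,  c = 362−12² = 218
v_rel = (3, -1),  |v_rel|² = 10;  v_rel·d = (3)·(-19) + (-1)·(1) = -58
10·t² + 116·t + 218 = 0  ⇒  m = (-58)² − 10·218 = 1184
m = 1184 > 0,  v_rel·d = -58 < 0  ⇒  outside

inside=no margin=1184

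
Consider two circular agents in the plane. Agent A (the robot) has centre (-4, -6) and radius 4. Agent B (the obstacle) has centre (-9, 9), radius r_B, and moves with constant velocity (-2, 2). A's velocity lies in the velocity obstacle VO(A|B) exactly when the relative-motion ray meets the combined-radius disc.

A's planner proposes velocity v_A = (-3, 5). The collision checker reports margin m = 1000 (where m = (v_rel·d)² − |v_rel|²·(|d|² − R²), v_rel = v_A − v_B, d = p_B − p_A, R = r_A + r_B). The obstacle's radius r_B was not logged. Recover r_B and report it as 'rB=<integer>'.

m = 1000
d = (-5, 15);  v_rel = (-1, 3),  |v_rel|² = 10
v_rel×d = (-1)·(15) − (3)·(-5) = 0
since m = R²·10 − 0²:  R² = (0 + 1000) / 10 = 100
R = √100 = 10  ⇒  r_B = 10 − 4 = 6

rB=6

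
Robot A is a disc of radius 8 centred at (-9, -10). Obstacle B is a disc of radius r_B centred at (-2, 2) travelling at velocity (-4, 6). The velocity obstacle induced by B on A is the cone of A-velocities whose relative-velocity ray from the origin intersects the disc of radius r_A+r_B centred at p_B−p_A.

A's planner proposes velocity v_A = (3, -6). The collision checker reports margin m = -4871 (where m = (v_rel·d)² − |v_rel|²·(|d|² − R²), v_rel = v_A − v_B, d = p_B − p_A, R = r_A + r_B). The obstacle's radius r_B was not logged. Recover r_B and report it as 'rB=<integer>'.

m = -4871
d = (7, 12);  v_rel = (7, -12),  |v_rel|² = 193
v_rel×d = (7)·(12) − (-12)·(7) = 168
since m = R²·193 − 168²:  R² = (28224 + -4871) / 193 = 121
R = √121 = 11  ⇒  r_B = 11 − 8 = 3

rB=3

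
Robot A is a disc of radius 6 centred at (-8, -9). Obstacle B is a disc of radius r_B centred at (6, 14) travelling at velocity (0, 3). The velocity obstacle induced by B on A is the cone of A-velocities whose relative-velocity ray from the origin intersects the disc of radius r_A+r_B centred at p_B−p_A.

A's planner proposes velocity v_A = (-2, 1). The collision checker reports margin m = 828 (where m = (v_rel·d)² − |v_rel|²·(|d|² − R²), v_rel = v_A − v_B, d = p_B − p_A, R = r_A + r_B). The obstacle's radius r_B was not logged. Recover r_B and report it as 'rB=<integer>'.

m = 828
d = (14, 23);  v_rel = (-2, -2),  |v_rel|² = 8
v_rel×d = (-2)·(23) − (-2)·(14) = -18
since m = R²·8 − (-18)²:  R² = (324 + 828) / 8 = 144
R = √144 = 12  ⇒  r_B = 12 − 6 = 6

rB=6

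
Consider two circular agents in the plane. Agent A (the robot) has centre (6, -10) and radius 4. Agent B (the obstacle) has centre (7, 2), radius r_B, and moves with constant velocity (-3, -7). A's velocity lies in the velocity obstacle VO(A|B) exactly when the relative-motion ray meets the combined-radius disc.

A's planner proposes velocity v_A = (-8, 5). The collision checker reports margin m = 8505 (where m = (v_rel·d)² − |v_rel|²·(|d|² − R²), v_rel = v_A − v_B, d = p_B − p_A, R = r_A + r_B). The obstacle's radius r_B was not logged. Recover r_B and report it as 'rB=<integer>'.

m = 8505
d = (1, 12);  v_rel = (-5, 12),  |v_rel|² = 169
v_rel×d = (-5)·(12) − (12)·(1) = -72
since m = R²·169 − (-72)²:  R² = (5184 + 8505) / 169 = 81
R = √81 = 9  ⇒  r_B = 9 − 4 = 5

rB=5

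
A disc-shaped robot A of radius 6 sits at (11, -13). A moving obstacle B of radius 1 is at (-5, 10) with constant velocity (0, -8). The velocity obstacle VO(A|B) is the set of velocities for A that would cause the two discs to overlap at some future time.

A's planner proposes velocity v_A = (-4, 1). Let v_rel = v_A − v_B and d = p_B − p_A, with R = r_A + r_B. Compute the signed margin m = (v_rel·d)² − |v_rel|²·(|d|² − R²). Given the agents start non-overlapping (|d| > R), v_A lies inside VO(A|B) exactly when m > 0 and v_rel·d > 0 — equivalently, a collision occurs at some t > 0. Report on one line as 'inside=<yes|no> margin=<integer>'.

d = (-16, 23),  |d|² = 785;  R = 6+1 = 7,  c = 785−7² = 736
v_rel = (-4, 9),  |v_rel|² = 97;  v_rel·d = (-4)·(-16) + (9)·(23) = 271
97·t² − 542·t + 736 = 0  ⇒  m = 271² − 97·736 = 2049
m = 2049 > 0,  v_rel·d = 271 > 0  ⇒  inside

inside=yes margin=2049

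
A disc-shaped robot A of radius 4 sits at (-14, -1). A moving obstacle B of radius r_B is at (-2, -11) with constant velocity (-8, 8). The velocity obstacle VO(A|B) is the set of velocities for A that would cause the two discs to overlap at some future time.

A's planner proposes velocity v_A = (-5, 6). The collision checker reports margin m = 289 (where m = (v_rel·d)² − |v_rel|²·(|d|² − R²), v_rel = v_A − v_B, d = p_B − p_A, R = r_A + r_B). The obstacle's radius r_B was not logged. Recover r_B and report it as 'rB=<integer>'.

m = 289
d = (12, -10);  v_rel = (3, -2),  |v_rel|² = 13
v_rel×d = (3)·(-10) − (-2)·(12) = -6
since m = R²·13 − (-6)²:  R² = (36 + 289) / 13 = 25
R = √25 = 5  ⇒  r_B = 5 − 4 = 1

rB=1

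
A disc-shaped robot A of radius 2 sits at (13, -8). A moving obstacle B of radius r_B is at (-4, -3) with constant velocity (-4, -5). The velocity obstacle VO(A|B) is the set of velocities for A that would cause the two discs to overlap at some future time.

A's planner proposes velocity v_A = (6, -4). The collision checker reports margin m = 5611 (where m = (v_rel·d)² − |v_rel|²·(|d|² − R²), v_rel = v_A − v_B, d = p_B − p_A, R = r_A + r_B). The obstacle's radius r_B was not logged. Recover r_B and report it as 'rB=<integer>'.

m = 5611
d = (-17, 5);  v_rel = (10, 1),  |v_rel|² = 101
v_rel×d = (10)·(5) − (1)·(-17) = 67
since m = R²·101 − 67²:  R² = (4489 + 5611) / 101 = 100
R = √100 = 10  ⇒  r_B = 10 − 2 = 8

rB=8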